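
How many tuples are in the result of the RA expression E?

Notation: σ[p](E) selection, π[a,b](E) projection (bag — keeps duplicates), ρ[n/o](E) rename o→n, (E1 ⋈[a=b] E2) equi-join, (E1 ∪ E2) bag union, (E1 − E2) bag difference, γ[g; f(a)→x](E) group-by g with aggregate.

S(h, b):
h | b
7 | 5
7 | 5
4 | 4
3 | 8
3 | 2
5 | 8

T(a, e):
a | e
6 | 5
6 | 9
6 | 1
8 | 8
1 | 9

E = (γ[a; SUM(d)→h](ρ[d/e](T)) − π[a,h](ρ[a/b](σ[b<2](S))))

Stepwise |·|:
  T → 5
  ρ[d/e](T) → 5
  γ[a; SUM(d)→h](ρ[d/e](T)) → 3
  S → 6
  σ[b<2](S) → 0
  ρ[a/b](σ[b<2](S)) → 0
  π[a,h](ρ[a/b](σ[b<2](S))) → 0
  (γ[a; SUM(d)→h](ρ[d/e](T)) − π[a,h](ρ[a/b](σ[b<2](S)))) → 3

|E| = 3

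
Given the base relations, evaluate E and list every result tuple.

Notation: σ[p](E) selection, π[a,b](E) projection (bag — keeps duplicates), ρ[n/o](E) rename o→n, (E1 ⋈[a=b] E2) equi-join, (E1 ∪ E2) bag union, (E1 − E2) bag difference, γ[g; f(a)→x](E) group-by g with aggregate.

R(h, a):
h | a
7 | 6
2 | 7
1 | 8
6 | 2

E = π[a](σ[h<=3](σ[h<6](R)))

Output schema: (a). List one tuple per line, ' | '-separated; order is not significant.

Stepwise |·|:
  R → 4
  σ[h<6](R) → 2
  σ[h<=3](σ[h<6](R)) → 2
  π[a](σ[h<=3](σ[h<6](R))) → 2

== RESULT ==
a
7
8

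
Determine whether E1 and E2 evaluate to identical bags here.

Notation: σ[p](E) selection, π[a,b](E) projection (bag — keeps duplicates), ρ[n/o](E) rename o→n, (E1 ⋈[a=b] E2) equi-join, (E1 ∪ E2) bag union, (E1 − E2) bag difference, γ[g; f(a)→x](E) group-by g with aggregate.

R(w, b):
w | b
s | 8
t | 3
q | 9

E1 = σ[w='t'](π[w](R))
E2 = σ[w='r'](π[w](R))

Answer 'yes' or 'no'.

E1 subexpression sizes:
  R → 3
  π[w](R) → 3
  σ[w='t'](π[w](R)) → 1
E2 subexpression sizes:
  R → 3
  π[w](R) → 3
  σ[w='r'](π[w](R)) → 0

E1 result:
w
t
E2 result:
w
(0 rows)
Witness: ('t',) appears 1× in E1 but 0× in E2.

no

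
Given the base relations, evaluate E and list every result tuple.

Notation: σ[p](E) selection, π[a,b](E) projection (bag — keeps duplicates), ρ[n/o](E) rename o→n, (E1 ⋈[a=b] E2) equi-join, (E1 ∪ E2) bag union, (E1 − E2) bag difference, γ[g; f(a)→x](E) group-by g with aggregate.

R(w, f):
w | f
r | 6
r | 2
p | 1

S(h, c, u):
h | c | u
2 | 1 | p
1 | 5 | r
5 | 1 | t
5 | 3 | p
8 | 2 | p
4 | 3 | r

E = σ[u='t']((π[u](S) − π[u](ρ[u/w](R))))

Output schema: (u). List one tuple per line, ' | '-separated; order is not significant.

Stepwise |·|:
  S → 6
  π[u](S) → 6
  R → 3
  ρ[u/w](R) → 3
  π[u](ρ[u/w](R)) → 3
  (π[u](S) − π[u](ρ[u/w](R))) → 3
  σ[u='t']((π[u](S) − π[u](ρ[u/w](R)))) → 1

== RESULT ==
u
t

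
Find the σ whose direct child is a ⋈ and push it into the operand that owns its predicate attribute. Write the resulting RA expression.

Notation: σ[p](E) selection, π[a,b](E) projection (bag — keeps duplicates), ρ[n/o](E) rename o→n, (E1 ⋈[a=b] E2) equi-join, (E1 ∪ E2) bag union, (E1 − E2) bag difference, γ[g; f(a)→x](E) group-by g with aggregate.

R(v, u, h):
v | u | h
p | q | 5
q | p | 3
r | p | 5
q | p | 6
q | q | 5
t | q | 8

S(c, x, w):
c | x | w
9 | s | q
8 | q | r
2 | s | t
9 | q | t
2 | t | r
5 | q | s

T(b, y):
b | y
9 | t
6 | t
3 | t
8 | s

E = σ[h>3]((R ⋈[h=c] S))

σ filters on h, owned by the left side.
E' = (σ[h>3](R) ⋈[h=c] S)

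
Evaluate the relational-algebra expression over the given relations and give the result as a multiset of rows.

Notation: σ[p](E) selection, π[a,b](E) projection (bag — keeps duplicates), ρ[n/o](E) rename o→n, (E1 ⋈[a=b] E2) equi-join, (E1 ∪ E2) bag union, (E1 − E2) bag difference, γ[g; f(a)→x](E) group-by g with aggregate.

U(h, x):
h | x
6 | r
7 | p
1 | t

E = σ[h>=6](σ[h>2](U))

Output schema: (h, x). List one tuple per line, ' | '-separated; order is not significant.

Subexpression sizes:
  U → 3
  σ[h>2](U) → 2
  σ[h>=6](σ[h>2](U)) → 2

== RESULT ==
h | x
6 | r
7 | p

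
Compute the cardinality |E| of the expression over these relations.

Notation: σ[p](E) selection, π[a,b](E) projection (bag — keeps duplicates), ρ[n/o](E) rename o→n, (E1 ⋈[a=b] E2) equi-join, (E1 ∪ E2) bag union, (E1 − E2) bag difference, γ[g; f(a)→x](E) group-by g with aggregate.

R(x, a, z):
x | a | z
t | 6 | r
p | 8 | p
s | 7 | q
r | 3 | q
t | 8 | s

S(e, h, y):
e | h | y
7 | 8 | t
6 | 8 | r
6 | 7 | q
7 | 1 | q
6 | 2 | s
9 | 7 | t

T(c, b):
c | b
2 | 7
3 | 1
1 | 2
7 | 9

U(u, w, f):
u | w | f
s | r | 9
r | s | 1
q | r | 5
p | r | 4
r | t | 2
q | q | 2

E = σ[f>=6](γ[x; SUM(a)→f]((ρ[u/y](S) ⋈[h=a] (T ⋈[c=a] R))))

Subexpression sizes:
  S → 6
  ρ[u/y](S) → 6
  T → 4
  R → 5
  (T ⋈[c=a] R) → 2
  (ρ[u/y](S) ⋈[h=a] (T ⋈[c=a] R)) → 2
  γ[x; SUM(a)→f]((ρ[u/y](S) ⋈[h=a] (T ⋈[c=a] R))) → 1
  σ[f>=6](γ[x; SUM(a)→f]((ρ[u/y](S) ⋈[h=a] (T ⋈[c=a] R)))) → 1

|E| = 1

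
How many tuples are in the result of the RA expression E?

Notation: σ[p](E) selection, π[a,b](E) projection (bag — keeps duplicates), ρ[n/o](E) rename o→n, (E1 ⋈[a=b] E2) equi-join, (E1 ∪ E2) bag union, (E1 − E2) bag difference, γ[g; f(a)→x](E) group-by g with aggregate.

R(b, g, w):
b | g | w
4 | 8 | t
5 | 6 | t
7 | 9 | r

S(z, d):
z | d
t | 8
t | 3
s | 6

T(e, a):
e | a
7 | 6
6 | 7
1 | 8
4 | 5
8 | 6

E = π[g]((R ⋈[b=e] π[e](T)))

Stepwise |·|:
  R → 3
  T → 5
  π[e](T) → 5
  (R ⋈[b=e] π[e](T)) → 2
  π[g]((R ⋈[b=e] π[e](T))) → 2

|E| = 2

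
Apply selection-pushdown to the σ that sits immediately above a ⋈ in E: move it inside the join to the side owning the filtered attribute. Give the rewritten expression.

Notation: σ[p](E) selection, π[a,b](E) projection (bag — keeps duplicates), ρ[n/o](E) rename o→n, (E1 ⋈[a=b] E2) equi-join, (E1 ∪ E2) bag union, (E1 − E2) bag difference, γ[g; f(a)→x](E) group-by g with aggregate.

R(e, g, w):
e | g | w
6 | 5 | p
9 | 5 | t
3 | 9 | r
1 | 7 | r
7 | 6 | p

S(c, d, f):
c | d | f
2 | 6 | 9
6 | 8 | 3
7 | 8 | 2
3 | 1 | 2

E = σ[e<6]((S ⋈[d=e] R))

σ filters on e, owned by the right side.
E' = (S ⋈[d=e] σ[e<6](R))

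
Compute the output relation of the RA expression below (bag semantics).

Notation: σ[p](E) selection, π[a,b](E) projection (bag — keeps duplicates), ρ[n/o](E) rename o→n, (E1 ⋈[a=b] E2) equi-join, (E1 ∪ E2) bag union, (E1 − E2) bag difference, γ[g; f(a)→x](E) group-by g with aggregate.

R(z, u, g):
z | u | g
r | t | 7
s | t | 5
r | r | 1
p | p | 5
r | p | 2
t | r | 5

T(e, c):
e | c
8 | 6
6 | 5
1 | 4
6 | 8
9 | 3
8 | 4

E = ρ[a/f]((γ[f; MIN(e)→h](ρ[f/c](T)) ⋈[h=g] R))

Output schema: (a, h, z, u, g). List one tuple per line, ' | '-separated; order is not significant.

Subexpression sizes:
  T → 6
  ρ[f/c](T) → 6
  γ[f; MIN(e)→h](ρ[f/c](T)) → 5
  R → 6
  (γ[f; MIN(e)→h](ρ[f/c](T)) ⋈[h=g] R) → 1
  ρ[a/f]((γ[f; MIN(e)→h](ρ[f/c](T)) ⋈[h=g] R)) → 1

== RESULT ==
a | h | z | u | g
4 | 1 | r | r | 1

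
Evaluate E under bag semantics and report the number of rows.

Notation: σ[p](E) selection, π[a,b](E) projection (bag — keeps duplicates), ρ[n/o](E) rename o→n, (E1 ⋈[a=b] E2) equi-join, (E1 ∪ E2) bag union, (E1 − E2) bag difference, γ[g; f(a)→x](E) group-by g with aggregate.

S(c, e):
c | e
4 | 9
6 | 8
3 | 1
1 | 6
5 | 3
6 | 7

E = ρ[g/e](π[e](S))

Stepwise |·|:
  S → 6
  π[e](S) → 6
  ρ[g/e](π[e](S)) → 6

|E| = 6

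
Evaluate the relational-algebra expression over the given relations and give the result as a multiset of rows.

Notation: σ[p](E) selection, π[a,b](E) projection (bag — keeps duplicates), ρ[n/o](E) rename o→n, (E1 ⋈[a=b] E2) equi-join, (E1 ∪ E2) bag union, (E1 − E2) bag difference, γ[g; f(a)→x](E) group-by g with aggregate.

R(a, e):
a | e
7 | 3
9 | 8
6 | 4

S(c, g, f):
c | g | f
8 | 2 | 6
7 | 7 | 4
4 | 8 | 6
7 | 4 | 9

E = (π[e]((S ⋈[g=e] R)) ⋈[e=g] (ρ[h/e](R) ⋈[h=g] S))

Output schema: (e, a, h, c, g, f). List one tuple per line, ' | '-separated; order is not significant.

Subexpression sizes:
  S → 4
  R → 3
  (S ⋈[g=e] R) → 2
  π[e]((S ⋈[g=e] R)) → 2
  R → 3
  ρ[h/e](R) → 3
  S → 4
  (ρ[h/e](R) ⋈[h=g] S) → 2
  (π[e]((S ⋈[g=e] R)) ⋈[e=g] (ρ[h/e](R) ⋈[h=g] S)) → 2

== RESULT ==
e | a | h | c | g | f
4 | 6 | 4 | 7 | 4 | 9
8 | 9 | 8 | 4 | 8 | 6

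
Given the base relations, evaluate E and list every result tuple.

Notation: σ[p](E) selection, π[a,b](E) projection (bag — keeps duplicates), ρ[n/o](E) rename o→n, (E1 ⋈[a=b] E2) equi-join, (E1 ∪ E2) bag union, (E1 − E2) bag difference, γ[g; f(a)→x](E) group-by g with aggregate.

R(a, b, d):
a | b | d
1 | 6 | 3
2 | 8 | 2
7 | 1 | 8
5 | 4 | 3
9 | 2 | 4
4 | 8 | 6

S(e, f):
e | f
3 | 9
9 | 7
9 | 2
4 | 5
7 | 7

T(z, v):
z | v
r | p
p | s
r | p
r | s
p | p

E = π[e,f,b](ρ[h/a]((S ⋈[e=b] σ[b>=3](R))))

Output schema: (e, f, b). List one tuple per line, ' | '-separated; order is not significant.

Subexpression sizes:
  S → 5
  R → 6
  σ[b>=3](R) → 4
  (S ⋈[e=b] σ[b>=3](R)) → 1
  ρ[h/a]((S ⋈[e=b] σ[b>=3](R))) → 1
  π[e,f,b](ρ[h/a]((S ⋈[e=b] σ[b>=3](R)))) → 1

== RESULT ==
e | f | b
4 | 5 | 4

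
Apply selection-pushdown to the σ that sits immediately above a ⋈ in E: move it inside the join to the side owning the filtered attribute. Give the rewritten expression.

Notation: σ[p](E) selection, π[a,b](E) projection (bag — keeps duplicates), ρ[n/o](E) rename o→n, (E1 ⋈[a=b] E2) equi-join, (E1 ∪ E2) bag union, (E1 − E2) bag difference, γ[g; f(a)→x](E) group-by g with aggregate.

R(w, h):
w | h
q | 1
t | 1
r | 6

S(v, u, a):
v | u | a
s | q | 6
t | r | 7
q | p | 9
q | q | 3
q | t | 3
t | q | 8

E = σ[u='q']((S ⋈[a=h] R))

σ filters on u, owned by the left side.
E' = (σ[u='q'](S) ⋈[a=h] R)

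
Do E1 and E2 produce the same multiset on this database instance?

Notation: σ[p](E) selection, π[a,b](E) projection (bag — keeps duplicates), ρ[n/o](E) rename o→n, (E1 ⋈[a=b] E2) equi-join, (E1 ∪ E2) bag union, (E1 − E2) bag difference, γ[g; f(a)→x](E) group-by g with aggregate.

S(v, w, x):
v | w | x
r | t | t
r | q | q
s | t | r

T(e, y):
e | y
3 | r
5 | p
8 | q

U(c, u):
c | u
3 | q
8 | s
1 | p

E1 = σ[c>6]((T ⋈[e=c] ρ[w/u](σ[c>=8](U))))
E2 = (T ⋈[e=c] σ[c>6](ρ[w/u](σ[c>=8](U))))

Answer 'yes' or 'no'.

E1 stepwise |·|:
  T → 3
  U → 3
  σ[c>=8](U) → 1
  ρ[w/u](σ[c>=8](U)) → 1
  (T ⋈[e=c] ρ[w/u](σ[c>=8](U))) → 1
  σ[c>6]((T ⋈[e=c] ρ[w/u](σ[c>=8](U)))) → 1
E2 stepwise |·|:
  T → 3
  U → 3
  σ[c>=8](U) → 1
  ρ[w/u](σ[c>=8](U)) → 1
  σ[c>6](ρ[w/u](σ[c>=8](U))) → 1
  (T ⋈[e=c] σ[c>6](ρ[w/u](σ[c>=8](U)))) → 1

E1 and E2 produce the same multiset:
e | y | c | w
8 | q | 8 | s

yes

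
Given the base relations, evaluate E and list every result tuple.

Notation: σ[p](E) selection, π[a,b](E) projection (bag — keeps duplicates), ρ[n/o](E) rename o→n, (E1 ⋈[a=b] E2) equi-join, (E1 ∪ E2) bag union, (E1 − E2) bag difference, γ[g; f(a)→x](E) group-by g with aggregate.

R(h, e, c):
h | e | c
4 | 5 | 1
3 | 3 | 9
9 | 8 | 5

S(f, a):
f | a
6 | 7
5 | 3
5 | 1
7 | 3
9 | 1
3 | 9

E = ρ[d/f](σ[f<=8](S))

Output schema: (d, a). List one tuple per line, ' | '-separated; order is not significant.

Row counts bottom-up:
  S → 6
  σ[f<=8](S) → 5
  ρ[d/f](σ[f<=8](S)) → 5

== RESULT ==
d | a
3 | 9
5 | 1
5 | 3
6 | 7
7 | 3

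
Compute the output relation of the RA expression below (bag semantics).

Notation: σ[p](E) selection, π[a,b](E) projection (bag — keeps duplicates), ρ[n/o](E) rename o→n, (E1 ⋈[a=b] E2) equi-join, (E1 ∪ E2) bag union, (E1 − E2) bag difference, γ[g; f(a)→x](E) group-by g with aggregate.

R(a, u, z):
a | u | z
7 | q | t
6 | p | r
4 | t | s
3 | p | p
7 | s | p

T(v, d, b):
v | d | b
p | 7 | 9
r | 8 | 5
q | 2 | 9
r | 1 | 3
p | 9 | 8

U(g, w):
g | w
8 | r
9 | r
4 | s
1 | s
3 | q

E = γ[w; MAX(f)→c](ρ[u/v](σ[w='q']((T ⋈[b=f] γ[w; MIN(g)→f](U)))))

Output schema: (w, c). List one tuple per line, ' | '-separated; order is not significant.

Subexpression sizes:
  T → 5
  U → 5
  γ[w; MIN(g)→f](U) → 3
  (T ⋈[b=f] γ[w; MIN(g)→f](U)) → 2
  σ[w='q']((T ⋈[b=f] γ[w; MIN(g)→f](U))) → 1
  ρ[u/v](σ[w='q']((T ⋈[b=f] γ[w; MIN(g)→f](U)))) → 1
  γ[w; MAX(f)→c](ρ[u/v](σ[w='q']((T ⋈[b=f] γ[w; MIN(g)→f](U))))) → 1

== RESULT ==
w | c
q | 3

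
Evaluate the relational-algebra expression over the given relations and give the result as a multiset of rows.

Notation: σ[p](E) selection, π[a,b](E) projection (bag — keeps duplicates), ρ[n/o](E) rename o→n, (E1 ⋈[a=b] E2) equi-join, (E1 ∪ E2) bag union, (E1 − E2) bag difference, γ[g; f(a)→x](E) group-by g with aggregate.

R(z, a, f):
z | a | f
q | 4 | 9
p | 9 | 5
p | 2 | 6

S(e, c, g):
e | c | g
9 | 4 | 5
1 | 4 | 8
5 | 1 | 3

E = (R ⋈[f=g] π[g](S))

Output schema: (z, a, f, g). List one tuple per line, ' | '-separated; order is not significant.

Per-node cardinality:
  R → 3
  S → 3
  π[g](S) → 3
  (R ⋈[f=g] π[g](S)) → 1

== RESULT ==
z | a | f | g
p | 9 | 5 | 5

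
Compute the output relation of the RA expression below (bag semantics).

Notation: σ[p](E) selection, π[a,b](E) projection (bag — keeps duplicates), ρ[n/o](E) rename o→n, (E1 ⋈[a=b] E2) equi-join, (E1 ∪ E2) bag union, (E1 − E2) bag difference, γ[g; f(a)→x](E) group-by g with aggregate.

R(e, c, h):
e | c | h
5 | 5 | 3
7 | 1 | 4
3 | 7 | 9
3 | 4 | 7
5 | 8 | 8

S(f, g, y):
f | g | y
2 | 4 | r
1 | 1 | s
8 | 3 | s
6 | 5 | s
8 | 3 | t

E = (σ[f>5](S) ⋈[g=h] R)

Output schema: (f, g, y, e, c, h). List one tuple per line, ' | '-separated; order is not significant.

Subexpression sizes:
  S → 5
  σ[f>5](S) → 3
  R → 5
  (σ[f>5](S) ⋈[g=h] R) → 2

== RESULT ==
f | g | y | e | c | h
8 | 3 | s | 5 | 5 | 3
8 | 3 | t | 5 | 5 | 3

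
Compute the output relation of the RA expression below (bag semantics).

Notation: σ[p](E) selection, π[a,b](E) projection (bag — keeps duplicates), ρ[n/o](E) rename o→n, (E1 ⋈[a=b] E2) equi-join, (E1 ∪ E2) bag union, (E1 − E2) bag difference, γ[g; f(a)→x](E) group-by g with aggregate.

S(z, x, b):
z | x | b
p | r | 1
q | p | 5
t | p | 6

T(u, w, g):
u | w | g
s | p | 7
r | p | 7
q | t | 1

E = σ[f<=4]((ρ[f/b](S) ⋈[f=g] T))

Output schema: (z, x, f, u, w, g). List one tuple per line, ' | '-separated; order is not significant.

Subexpression sizes:
  S → 3
  ρ[f/b](S) → 3
  T → 3
  (ρ[f/b](S) ⋈[f=g] T) → 1
  σ[f<=4]((ρ[f/b](S) ⋈[f=g] T)) → 1

== RESULT ==
z | x | f | u | w | g
p | r | 1 | q | t | 1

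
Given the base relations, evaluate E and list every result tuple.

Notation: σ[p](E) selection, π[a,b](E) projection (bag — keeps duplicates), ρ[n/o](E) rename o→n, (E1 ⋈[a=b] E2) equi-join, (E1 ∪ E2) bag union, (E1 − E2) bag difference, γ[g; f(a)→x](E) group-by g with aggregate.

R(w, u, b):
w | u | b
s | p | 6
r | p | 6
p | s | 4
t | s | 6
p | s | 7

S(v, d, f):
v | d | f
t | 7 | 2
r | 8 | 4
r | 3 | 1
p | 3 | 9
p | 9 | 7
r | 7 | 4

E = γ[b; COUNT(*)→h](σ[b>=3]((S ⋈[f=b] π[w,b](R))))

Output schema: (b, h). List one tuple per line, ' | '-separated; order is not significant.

Subexpression sizes:
  S → 6
  R → 5
  π[w,b](R) → 5
  (S ⋈[f=b] π[w,b](R)) → 3
  σ[b>=3]((S ⋈[f=b] π[w,b](R))) → 3
  γ[b; COUNT(*)→h](σ[b>=3]((S ⋈[f=b] π[w,b](R)))) → 2

== RESULT ==
b | h
4 | 2
7 | 1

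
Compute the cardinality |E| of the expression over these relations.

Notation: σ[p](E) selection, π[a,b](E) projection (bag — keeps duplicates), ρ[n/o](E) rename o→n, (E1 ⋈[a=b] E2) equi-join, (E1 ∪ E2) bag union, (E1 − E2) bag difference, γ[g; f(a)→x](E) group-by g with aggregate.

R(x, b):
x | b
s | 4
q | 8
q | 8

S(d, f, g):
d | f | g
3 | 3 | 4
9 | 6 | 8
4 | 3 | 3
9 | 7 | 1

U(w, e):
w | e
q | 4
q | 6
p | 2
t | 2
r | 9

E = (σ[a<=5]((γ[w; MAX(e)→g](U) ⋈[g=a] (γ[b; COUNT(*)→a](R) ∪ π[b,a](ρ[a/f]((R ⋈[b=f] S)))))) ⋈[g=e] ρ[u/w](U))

Per-node cardinality:
  U → 5
  γ[w; MAX(e)→g](U) → 4
  R → 3
  γ[b; COUNT(*)→a](R) → 2
  R → 3
  S → 4
  (R ⋈[b=f] S) → 0
  ρ[a/f]((R ⋈[b=f] S)) → 0
  π[b,a](ρ[a/f]((R ⋈[b=f] S))) → 0
  (γ[b; COUNT(*)→a](R) ∪ π[b,a](ρ[a/f]((R ⋈[b=f] S)))) → 2
  (γ[w; MAX(e)→g](U) ⋈[g=a] (γ[b; COUNT(*)→a](R) ∪ π[b,a](ρ[a/f]((R ⋈[b=f] S))))) → 2
  σ[a<=5]((γ[w; MAX(e)→g](U) ⋈[g=a] (γ[b; COUNT(*)→a](R) ∪ π[b,a](ρ[a/f]((R ⋈[b=f] S)))))) → 2
  U → 5
  ρ[u/w](U) → 5
  (σ[a<=5]((γ[w; MAX(e)→g](U) ⋈[g=a] (γ[b; COUNT(*)→a](R) ∪ π[b,a](ρ[a/f]((R ⋈[b=f] S)))))) ⋈[g=e] ρ[u/w](U)) → 4

|E| = 4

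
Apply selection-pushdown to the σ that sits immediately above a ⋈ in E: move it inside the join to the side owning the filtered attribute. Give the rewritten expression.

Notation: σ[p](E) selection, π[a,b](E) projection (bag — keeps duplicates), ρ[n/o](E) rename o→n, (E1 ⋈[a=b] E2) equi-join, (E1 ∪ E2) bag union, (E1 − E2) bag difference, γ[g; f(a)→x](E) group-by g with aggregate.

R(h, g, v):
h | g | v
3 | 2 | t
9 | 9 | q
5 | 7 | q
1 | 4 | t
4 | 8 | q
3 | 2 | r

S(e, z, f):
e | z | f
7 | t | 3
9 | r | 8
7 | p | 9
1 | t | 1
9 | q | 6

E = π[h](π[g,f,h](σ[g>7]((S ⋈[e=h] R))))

σ filters on g, owned by the right side.
E' = π[h](π[g,f,h]((S ⋈[e=h] σ[g>7](R))))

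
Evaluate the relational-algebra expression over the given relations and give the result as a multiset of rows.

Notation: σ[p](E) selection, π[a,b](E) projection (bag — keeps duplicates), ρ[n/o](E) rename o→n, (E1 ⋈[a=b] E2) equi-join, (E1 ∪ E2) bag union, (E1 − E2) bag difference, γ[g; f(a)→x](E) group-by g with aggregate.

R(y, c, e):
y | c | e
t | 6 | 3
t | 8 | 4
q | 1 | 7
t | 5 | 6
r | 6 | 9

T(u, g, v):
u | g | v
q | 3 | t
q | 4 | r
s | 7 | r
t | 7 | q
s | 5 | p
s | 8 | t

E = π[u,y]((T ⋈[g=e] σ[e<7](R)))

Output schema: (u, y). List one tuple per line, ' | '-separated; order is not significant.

Row counts bottom-up:
  T → 6
  R → 5
  σ[e<7](R) → 3
  (T ⋈[g=e] σ[e<7](R)) → 2
  π[u,y]((T ⋈[g=e] σ[e<7](R))) → 2

== RESULT ==
u | y
q | t
q | t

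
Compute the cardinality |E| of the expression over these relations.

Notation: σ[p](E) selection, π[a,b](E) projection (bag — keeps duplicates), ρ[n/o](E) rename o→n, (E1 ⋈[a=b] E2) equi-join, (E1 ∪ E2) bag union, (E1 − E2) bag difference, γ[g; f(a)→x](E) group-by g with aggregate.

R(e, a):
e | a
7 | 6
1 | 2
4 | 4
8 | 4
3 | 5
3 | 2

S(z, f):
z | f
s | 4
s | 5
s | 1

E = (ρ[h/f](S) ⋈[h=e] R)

Row counts bottom-up:
  S → 3
  ρ[h/f](S) → 3
  R → 6
  (ρ[h/f](S) ⋈[h=e] R) → 2

|E| = 2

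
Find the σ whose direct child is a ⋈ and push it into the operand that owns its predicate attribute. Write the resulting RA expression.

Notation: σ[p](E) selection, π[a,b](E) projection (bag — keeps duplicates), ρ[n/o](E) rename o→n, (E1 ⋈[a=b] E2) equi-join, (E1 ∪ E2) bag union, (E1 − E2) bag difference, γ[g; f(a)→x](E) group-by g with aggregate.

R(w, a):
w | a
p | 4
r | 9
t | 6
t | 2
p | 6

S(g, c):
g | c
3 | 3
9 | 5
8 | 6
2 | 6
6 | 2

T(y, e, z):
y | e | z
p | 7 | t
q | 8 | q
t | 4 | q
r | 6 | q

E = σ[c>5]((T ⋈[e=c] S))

σ filters on c, owned by the right side.
E' = (T ⋈[e=c] σ[c>5](S))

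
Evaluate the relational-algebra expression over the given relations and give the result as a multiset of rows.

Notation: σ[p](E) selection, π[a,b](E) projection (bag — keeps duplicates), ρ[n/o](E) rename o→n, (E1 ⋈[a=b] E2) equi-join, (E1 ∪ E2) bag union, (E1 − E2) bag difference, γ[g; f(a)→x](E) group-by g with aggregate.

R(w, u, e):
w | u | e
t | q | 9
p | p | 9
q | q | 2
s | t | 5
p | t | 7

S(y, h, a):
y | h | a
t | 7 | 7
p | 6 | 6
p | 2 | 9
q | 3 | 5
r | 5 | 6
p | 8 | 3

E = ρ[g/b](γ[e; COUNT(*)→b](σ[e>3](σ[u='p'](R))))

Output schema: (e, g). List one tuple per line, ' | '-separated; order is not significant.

Per-node cardinality:
  R → 5
  σ[u='p'](R) → 1
  σ[e>3](σ[u='p'](R)) → 1
  γ[e; COUNT(*)→b](σ[e>3](σ[u='p'](R))) → 1
  ρ[g/b](γ[e; COUNT(*)→b](σ[e>3](σ[u='p'](R)))) → 1

== RESULT ==
e | g
9 | 1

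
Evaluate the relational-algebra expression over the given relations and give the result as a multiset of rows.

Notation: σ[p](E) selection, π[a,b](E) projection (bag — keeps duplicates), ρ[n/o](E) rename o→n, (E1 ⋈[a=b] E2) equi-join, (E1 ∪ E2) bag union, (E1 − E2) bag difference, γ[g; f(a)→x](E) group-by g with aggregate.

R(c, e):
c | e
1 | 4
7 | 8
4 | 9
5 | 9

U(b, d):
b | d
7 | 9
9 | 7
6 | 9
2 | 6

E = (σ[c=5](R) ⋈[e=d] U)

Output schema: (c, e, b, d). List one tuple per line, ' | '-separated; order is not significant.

Stepwise |·|:
  R → 4
  σ[c=5](R) → 1
  U → 4
  (σ[c=5](R) ⋈[e=d] U) → 2

== RESULT ==
c | e | b | d
5 | 9 | 6 | 9
5 | 9 | 7 | 9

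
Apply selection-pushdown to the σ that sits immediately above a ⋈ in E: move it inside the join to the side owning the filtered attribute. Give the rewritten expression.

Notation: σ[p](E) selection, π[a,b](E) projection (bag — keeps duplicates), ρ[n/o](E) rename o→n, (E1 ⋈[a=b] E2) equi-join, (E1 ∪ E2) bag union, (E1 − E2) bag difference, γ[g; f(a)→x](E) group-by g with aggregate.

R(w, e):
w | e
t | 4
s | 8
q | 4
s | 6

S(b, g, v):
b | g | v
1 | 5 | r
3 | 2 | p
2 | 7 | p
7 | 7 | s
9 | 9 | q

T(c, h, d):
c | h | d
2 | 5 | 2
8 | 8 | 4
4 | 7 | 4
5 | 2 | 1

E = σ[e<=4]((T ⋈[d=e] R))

σ filters on e, owned by the right side.
E' = (T ⋈[d=e] σ[e<=4](R))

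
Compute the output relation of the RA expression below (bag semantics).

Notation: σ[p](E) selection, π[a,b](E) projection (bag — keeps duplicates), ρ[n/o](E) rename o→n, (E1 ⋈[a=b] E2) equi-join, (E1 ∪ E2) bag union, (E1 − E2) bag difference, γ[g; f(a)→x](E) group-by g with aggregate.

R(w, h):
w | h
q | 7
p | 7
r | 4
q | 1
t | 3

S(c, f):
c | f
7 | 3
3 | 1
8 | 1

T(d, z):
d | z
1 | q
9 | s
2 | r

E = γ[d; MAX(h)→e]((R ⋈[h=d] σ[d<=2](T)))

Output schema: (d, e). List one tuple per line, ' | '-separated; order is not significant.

Per-node cardinality:
  R → 5
  T → 3
  σ[d<=2](T) → 2
  (R ⋈[h=d] σ[d<=2](T)) → 1
  γ[d; MAX(h)→e]((R ⋈[h=d] σ[d<=2](T))) → 1

== RESULT ==
d | e
1 | 1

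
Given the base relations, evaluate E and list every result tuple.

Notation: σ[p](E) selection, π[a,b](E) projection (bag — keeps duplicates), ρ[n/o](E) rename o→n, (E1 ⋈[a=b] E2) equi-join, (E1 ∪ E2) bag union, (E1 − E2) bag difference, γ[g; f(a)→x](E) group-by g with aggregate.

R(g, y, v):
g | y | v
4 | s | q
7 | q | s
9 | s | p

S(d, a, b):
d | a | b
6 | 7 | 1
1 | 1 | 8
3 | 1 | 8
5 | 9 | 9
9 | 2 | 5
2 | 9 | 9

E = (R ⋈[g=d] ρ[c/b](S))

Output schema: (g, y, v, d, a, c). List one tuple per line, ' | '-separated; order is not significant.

Subexpression sizes:
  R → 3
  S → 6
  ρ[c/b](S) → 6
  (R ⋈[g=d] ρ[c/b](S)) → 1

== RESULT ==
g | y | v | d | a | c
9 | s | p | 9 | 2 | 5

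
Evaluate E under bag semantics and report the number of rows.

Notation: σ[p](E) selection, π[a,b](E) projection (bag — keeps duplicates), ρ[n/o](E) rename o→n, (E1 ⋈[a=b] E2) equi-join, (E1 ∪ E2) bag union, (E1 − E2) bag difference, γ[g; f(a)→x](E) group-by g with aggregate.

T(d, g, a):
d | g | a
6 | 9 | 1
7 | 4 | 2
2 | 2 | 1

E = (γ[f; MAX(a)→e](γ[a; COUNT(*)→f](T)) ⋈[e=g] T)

Stepwise |·|:
  T → 3
  γ[a; COUNT(*)→f](T) → 2
  γ[f; MAX(a)→e](γ[a; COUNT(*)→f](T)) → 2
  T → 3
  (γ[f; MAX(a)→e](γ[a; COUNT(*)→f](T)) ⋈[e=g] T) → 1

|E| = 1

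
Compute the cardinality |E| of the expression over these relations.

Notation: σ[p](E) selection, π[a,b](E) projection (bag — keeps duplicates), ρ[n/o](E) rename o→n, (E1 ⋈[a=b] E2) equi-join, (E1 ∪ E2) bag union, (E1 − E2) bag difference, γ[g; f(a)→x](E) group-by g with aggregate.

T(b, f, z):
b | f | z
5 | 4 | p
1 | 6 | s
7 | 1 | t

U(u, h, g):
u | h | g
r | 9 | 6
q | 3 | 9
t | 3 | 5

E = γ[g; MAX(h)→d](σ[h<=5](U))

Row counts bottom-up:
  U → 3
  σ[h<=5](U) → 2
  γ[g; MAX(h)→d](σ[h<=5](U)) → 2

|E| = 2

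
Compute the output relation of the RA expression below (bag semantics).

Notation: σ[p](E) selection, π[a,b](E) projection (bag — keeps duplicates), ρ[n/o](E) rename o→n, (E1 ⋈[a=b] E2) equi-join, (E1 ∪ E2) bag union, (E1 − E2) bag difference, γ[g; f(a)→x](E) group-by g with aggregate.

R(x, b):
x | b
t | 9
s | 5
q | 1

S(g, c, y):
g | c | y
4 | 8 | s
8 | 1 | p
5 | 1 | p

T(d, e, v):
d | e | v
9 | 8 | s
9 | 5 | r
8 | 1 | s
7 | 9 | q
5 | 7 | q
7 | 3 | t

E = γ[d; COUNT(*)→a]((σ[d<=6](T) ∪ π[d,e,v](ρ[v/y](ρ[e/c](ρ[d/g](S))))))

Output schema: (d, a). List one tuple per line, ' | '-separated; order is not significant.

Per-node cardinality:
  T → 6
  σ[d<=6](T) → 1
  S → 3
  ρ[d/g](S) → 3
  ρ[e/c](ρ[d/g](S)) → 3
  ρ[v/y](ρ[e/c](ρ[d/g](S))) → 3
  π[d,e,v](ρ[v/y](ρ[e/c](ρ[d/g](S)))) → 3
  (σ[d<=6](T) ∪ π[d,e,v](ρ[v/y](ρ[e/c](ρ[d/g](S))))) → 4
  γ[d; COUNT(*)→a]((σ[d<=6](T) ∪ π[d,e,v](ρ[v/y](ρ[e/c](ρ[d/g](S)))))) → 3

== RESULT ==
d | a
4 | 1
5 | 2
8 | 1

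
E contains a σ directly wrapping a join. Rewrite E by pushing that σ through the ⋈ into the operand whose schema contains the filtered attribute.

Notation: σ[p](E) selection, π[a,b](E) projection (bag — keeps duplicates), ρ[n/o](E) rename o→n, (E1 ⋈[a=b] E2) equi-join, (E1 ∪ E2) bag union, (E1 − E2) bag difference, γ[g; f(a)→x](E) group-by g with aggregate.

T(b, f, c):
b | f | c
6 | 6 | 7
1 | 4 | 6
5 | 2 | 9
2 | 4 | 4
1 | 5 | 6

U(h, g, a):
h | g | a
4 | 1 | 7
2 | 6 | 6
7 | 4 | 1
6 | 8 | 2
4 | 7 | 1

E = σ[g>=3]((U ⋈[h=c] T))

σ filters on g, owned by the left side.
E' = (σ[g>=3](U) ⋈[h=c] T)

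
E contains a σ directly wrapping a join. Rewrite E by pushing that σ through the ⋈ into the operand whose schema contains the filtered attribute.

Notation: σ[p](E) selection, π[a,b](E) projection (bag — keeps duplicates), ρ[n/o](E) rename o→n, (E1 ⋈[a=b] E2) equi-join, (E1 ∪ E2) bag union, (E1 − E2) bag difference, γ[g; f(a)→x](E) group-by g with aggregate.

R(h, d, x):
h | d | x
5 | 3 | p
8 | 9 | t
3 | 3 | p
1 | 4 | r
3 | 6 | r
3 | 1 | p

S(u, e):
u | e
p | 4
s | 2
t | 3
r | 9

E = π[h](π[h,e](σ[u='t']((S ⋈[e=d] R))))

σ filters on u, owned by the left side.
E' = π[h](π[h,e]((σ[u='t'](S) ⋈[e=d] R)))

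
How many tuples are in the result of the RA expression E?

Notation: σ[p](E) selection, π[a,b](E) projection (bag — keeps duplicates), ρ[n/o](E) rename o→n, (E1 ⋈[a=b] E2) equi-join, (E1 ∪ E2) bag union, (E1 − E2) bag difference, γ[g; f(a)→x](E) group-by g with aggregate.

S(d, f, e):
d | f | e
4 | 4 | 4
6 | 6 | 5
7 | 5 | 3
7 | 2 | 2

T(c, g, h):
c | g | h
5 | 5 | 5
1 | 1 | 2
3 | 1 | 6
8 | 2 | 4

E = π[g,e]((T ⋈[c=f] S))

Row counts bottom-up:
  T → 4
  S → 4
  (T ⋈[c=f] S) → 1
  π[g,e]((T ⋈[c=f] S)) → 1

|E| = 1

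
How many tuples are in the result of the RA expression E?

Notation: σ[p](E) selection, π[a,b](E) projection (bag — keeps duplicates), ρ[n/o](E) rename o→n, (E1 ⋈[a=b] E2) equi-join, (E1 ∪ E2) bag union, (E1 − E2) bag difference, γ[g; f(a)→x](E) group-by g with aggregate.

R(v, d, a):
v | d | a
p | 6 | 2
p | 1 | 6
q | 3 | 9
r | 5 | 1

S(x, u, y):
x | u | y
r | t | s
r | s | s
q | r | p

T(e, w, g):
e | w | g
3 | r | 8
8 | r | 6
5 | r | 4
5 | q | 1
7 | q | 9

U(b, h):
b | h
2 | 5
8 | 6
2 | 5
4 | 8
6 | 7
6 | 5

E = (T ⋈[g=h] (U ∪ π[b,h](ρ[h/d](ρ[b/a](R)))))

Subexpression sizes:
  T → 5
  U → 6
  R → 4
  ρ[b/a](R) → 4
  ρ[h/d](ρ[b/a](R)) → 4
  π[b,h](ρ[h/d](ρ[b/a](R))) → 4
  (U ∪ π[b,h](ρ[h/d](ρ[b/a](R)))) → 10
  (T ⋈[g=h] (U ∪ π[b,h](ρ[h/d](ρ[b/a](R))))) → 4

|E| = 4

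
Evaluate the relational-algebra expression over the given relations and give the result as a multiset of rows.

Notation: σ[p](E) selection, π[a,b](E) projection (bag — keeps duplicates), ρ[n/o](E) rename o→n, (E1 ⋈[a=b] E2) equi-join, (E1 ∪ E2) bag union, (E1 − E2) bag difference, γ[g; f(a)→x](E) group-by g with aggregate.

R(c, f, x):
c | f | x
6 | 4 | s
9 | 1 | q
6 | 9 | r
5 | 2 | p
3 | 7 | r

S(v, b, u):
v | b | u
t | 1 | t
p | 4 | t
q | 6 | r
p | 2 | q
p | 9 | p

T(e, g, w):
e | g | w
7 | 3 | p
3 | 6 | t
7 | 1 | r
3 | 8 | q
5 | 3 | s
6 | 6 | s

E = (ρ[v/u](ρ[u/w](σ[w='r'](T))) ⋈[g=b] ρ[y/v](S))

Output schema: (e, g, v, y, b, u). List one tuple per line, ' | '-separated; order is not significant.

Stepwise |·|:
  T → 6
  σ[w='r'](T) → 1
  ρ[u/w](σ[w='r'](T)) → 1
  ρ[v/u](ρ[u/w](σ[w='r'](T))) → 1
  S → 5
  ρ[y/v](S) → 5
  (ρ[v/u](ρ[u/w](σ[w='r'](T))) ⋈[g=b] ρ[y/v](S)) → 1

== RESULT ==
e | g | v | y | b | u
7 | 1 | r | t | 1 | t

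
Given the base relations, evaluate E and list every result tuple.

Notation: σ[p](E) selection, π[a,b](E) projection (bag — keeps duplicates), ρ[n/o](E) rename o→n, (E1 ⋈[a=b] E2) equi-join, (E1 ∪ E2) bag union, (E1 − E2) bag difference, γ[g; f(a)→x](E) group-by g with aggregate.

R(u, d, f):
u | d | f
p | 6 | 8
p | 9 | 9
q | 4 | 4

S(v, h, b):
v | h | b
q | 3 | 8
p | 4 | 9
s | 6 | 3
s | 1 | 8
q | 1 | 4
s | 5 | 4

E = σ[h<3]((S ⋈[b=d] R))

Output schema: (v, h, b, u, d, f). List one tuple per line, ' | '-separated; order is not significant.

Row counts bottom-up:
  S → 6
  R → 3
  (S ⋈[b=d] R) → 3
  σ[h<3]((S ⋈[b=d] R)) → 1

== RESULT ==
v | h | b | u | d | f
q | 1 | 4 | q | 4 | 4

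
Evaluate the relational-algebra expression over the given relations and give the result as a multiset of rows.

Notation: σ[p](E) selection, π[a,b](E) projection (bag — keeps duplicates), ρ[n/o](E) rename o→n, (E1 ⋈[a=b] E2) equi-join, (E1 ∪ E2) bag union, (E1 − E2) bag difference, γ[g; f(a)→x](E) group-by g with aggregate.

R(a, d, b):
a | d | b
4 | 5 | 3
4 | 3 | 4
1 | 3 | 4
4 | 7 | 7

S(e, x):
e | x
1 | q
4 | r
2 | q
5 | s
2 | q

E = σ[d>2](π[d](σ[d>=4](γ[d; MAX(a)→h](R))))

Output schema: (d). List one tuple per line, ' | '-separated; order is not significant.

Subexpression sizes:
  R → 4
  γ[d; MAX(a)→h](R) → 3
  σ[d>=4](γ[d; MAX(a)→h](R)) → 2
  π[d](σ[d>=4](γ[d; MAX(a)→h](R))) → 2
  σ[d>2](π[d](σ[d>=4](γ[d; MAX(a)→h](R)))) → 2

== RESULT ==
d
5
7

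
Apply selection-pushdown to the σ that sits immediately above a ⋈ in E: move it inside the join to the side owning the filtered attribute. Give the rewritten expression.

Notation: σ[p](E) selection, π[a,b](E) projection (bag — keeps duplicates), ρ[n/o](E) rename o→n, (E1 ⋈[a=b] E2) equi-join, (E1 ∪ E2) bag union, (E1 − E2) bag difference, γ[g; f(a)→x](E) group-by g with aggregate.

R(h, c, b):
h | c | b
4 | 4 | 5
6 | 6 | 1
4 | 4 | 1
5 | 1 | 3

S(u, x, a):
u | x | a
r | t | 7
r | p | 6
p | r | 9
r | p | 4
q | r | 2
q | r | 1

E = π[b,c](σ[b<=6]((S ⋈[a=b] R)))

σ filters on b, owned by the right side.
E' = π[b,c]((S ⋈[a=b] σ[b<=6](R)))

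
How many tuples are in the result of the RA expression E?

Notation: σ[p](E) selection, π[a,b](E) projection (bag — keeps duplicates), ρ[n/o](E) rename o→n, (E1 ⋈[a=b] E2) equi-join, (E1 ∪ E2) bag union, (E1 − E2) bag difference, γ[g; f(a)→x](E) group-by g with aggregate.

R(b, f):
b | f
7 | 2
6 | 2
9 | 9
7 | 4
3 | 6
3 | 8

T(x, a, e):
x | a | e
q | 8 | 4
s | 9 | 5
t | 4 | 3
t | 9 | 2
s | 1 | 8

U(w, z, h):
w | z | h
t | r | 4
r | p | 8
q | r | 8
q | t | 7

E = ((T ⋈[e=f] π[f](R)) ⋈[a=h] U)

Per-node cardinality:
  T → 5
  R → 6
  π[f](R) → 6
  (T ⋈[e=f] π[f](R)) → 4
  U → 4
  ((T ⋈[e=f] π[f](R)) ⋈[a=h] U) → 2

|E| = 2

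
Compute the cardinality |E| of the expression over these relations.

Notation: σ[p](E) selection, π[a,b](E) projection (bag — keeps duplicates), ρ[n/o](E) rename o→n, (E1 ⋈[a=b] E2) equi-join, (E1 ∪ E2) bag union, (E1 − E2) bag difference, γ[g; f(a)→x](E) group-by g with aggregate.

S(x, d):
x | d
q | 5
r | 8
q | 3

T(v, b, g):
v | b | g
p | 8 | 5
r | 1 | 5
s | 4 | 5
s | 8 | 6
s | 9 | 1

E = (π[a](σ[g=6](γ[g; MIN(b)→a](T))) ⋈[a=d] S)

Subexpression sizes:
  T → 5
  γ[g; MIN(b)→a](T) → 3
  σ[g=6](γ[g; MIN(b)→a](T)) → 1
  π[a](σ[g=6](γ[g; MIN(b)→a](T))) → 1
  S → 3
  (π[a](σ[g=6](γ[g; MIN(b)→a](T))) ⋈[a=d] S) → 1

|E| = 1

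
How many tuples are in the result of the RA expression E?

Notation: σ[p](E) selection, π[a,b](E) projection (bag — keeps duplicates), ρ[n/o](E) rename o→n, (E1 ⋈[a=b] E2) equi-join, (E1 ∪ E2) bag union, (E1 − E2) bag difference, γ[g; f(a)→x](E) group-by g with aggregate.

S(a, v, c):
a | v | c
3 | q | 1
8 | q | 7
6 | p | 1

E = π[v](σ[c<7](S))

Row counts bottom-up:
  S → 3
  σ[c<7](S) → 2
  π[v](σ[c<7](S)) → 2

|E| = 2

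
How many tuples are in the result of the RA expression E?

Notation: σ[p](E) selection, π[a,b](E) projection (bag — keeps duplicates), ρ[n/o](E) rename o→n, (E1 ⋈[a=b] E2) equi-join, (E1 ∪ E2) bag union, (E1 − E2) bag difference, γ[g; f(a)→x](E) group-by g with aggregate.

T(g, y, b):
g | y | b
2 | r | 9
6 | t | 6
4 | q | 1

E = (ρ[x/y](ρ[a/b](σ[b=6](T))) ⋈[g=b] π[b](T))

Subexpression sizes:
  T → 3
  σ[b=6](T) → 1
  ρ[a/b](σ[b=6](T)) → 1
  ρ[x/y](ρ[a/b](σ[b=6](T))) → 1
  T → 3
  π[b](T) → 3
  (ρ[x/y](ρ[a/b](σ[b=6](T))) ⋈[g=b] π[b](T)) → 1

|E| = 1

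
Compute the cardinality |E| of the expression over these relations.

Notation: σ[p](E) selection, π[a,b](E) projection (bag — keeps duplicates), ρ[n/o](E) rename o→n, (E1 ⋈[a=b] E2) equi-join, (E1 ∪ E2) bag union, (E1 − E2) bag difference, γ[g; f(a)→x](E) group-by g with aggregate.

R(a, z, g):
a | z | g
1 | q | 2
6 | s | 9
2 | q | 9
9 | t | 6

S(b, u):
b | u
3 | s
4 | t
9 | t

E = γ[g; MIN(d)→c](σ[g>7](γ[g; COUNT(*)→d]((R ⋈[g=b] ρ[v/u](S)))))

Stepwise |·|:
  R → 4
  S → 3
  ρ[v/u](S) → 3
  (R ⋈[g=b] ρ[v/u](S)) → 2
  γ[g; COUNT(*)→d]((R ⋈[g=b] ρ[v/u](S))) → 1
  σ[g>7](γ[g; COUNT(*)→d]((R ⋈[g=b] ρ[v/u](S)))) → 1
  γ[g; MIN(d)→c](σ[g>7](γ[g; COUNT(*)→d]((R ⋈[g=b] ρ[v/u](S))))) → 1

|E| = 1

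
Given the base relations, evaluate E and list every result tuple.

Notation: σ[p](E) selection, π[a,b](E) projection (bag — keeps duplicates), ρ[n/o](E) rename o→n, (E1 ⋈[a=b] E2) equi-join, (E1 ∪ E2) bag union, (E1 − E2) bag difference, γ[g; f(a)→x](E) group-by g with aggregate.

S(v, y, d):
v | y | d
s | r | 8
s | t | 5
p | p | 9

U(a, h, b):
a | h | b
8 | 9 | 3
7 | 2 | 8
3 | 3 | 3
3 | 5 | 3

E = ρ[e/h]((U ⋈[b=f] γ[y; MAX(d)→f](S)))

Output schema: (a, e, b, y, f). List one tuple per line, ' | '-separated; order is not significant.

Row counts bottom-up:
  U → 4
  S → 3
  γ[y; MAX(d)→f](S) → 3
  (U ⋈[b=f] γ[y; MAX(d)→f](S)) → 1
  ρ[e/h]((U ⋈[b=f] γ[y; MAX(d)→f](S))) → 1

== RESULT ==
a | e | b | y | f
7 | 2 | 8 | r | 8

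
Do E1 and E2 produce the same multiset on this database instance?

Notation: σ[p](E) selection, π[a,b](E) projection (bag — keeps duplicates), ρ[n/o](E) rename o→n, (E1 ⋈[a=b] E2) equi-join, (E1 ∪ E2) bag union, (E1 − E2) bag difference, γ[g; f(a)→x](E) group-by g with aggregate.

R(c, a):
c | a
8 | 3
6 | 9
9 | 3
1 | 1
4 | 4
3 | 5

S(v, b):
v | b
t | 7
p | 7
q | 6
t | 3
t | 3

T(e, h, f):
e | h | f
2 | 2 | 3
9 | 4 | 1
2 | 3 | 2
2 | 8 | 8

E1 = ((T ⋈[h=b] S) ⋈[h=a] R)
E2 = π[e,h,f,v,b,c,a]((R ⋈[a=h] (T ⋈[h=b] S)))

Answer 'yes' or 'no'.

E1 subexpression sizes:
  T → 4
  S → 5
  (T ⋈[h=b] S) → 2
  R → 6
  ((T ⋈[h=b] S) ⋈[h=a] R) → 4
E2 subexpression sizes:
  R → 6
  T → 4
  S → 5
  (T ⋈[h=b] S) → 2
  (R ⋈[a=h] (T ⋈[h=b] S)) → 4
  π[e,h,f,v,b,c,a]((R ⋈[a=h] (T ⋈[h=b] S))) → 4

E1 and E2 produce the same multiset:
e | h | f | v | b | c | a
2 | 3 | 2 | t | 3 | 8 | 3
2 | 3 | 2 | t | 3 | 8 | 3
2 | 3 | 2 | t | 3 | 9 | 3
2 | 3 | 2 | t | 3 | 9 | 3

yes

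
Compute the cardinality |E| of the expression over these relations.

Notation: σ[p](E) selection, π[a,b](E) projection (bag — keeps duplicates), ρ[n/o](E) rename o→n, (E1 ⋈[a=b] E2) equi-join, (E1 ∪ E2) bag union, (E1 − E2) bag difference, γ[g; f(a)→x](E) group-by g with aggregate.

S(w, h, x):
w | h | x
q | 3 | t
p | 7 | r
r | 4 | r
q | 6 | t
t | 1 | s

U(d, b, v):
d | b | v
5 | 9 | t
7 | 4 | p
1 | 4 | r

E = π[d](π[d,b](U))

Per-node cardinality:
  U → 3
  π[d,b](U) → 3
  π[d](π[d,b](U)) → 3

|E| = 3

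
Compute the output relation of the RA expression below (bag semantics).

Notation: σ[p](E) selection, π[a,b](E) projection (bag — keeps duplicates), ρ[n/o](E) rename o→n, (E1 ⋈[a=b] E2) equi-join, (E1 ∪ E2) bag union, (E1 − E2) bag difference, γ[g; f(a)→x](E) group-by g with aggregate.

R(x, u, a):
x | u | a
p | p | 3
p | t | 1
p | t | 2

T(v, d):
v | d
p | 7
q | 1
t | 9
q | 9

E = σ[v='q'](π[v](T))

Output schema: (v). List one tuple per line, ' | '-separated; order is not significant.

Stepwise |·|:
  T → 4
  π[v](T) → 4
  σ[v='q'](π[v](T)) → 2

== RESULT ==
v
q
q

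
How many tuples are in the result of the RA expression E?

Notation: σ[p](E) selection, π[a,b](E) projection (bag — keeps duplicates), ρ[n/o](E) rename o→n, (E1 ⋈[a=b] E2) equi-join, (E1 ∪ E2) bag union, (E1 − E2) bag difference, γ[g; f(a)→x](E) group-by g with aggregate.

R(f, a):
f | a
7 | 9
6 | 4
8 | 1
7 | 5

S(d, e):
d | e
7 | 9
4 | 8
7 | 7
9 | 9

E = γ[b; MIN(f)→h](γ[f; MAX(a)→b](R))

Subexpression sizes:
  R → 4
  γ[f; MAX(a)→b](R) → 3
  γ[b; MIN(f)→h](γ[f; MAX(a)→b](R)) → 3

|E| = 3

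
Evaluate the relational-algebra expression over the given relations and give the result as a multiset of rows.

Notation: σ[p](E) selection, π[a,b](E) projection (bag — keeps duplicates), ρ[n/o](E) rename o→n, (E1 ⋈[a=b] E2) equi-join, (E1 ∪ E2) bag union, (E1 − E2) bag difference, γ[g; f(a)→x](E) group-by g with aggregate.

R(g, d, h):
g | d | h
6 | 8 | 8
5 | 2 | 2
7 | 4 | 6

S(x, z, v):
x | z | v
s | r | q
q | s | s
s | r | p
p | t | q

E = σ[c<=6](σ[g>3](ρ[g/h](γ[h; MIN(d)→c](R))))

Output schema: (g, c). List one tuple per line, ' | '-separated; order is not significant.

Stepwise |·|:
  R → 3
  γ[h; MIN(d)→c](R) → 3
  ρ[g/h](γ[h; MIN(d)→c](R)) → 3
  σ[g>3](ρ[g/h](γ[h; MIN(d)→c](R))) → 2
  σ[c<=6](σ[g>3](ρ[g/h](γ[h; MIN(d)→c](R)))) → 1

== RESULT ==
g | c
6 | 4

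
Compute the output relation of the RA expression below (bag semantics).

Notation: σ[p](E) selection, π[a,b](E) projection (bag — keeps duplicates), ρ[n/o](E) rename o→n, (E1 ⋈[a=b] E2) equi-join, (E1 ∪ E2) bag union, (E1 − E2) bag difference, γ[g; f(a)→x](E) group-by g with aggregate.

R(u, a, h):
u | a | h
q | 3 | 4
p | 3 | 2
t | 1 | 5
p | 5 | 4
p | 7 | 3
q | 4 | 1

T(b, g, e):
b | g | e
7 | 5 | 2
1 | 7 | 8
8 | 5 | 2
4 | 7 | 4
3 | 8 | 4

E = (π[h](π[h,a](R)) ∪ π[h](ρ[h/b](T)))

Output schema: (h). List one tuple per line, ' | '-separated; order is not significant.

Subexpression sizes:
  R → 6
  π[h,a](R) → 6
  π[h](π[h,a](R)) → 6
  T → 5
  ρ[h/b](T) → 5
  π[h](ρ[h/b](T)) → 5
  (π[h](π[h,a](R)) ∪ π[h](ρ[h/b](T))) → 11

== RESULT ==
h
1
1
2
3
3
4
4
4
5
7
8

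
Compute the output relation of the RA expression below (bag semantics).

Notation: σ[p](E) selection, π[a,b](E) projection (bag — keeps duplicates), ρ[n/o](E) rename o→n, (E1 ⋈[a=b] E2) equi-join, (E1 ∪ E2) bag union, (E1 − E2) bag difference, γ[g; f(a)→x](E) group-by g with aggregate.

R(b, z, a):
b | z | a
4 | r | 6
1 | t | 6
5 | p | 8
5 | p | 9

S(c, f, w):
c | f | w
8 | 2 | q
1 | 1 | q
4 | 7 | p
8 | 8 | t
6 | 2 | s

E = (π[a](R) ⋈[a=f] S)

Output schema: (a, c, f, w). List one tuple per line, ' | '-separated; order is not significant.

Per-node cardinality:
  R → 4
  π[a](R) → 4
  S → 5
  (π[a](R) ⋈[a=f] S) → 1

== RESULT ==
a | c | f | w
8 | 8 | 8 | t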